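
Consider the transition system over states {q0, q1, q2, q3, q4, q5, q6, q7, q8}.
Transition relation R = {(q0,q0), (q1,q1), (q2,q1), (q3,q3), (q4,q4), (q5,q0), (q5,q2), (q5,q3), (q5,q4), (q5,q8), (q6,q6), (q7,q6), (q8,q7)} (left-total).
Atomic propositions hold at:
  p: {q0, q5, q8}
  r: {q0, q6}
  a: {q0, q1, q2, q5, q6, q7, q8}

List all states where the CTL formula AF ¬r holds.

Sat(¬r) = {q1, q2, q3, q4, q5, q7, q8}
AF ¬r: least fixpoint, start Z0 = {q1, q2, q3, q4, q5, q7, q8}, add states with every successor in Z. Already a fixed point.
Sat(AF ¬r) = {q1, q2, q3, q4, q5, q7, q8}

{q1, q2, q3, q4, q5, q7, q8}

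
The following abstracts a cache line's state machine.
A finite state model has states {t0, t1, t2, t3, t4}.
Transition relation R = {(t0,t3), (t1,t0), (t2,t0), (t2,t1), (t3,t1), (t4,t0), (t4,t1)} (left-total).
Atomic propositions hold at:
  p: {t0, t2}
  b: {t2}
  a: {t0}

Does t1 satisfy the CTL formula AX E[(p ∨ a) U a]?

Yes

Sat(p ∨ a) = {t0, t2}
E[(p ∨ a) U a]: least fixpoint, start Z0 = Sat(a) = {t0}, add states in Sat(p ∨ a) with some successor in Z. Z1 = {t0, t2}; fixed.
Sat(E[(p ∨ a) U a]) = {t0, t2}
Sat(AX E[(p ∨ a) U a]) = {s : every successor in {t0, t2}} = {t1}
t1 ∈ Sat(AX E[(p ∨ a) U a]) = {t1}, so the formula holds at t1.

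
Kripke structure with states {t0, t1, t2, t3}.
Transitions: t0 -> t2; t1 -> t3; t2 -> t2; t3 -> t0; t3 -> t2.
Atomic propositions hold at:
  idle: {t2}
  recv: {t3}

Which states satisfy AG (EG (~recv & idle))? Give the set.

{t2}

Sat(~recv) = {t0, t1, t2}
Sat(~recv & idle) = {t2}
EG (~recv & idle): greatest fixpoint, start Z0 = {t2}, keep only states in Sat with some successor in Z. Already a fixed point.
Sat(EG (~recv & idle)) = {t2}
AG (EG (~recv & idle)): greatest fixpoint, start Z0 = {t2}, keep only states in Sat with every successor in Z. Already a fixed point.
Sat(AG (EG (~recv & idle))) = {t2}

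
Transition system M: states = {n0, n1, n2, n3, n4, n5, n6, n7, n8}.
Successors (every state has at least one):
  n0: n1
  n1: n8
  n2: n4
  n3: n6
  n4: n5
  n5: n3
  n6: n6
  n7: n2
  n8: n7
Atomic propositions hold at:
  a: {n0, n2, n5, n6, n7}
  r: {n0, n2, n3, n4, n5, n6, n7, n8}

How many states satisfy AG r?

AG r: greatest fixpoint, start Z0 = {n0, n2, n3, n4, n5, n6, n7, n8}, keep only states in Sat with every successor in Z. Z1 = {n2, n3, n4, n5, n6, n7, n8}; fixed.
Sat(AG r) = {n2, n3, n4, n5, n6, n7, n8}
|Sat(AG r)| = |{n2, n3, n4, n5, n6, n7, n8}| = 7.

7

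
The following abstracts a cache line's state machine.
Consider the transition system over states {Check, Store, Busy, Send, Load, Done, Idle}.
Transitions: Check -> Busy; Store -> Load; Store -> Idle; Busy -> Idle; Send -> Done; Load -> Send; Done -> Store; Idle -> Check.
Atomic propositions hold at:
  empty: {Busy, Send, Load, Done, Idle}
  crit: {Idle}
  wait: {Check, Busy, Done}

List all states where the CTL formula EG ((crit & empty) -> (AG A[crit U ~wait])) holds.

Sat(crit & empty) = {Idle}
Sat(~wait) = {Store, Send, Load, Idle}
A[crit U ~wait]: least fixpoint, start Z0 = Sat(~wait) = {Store, Send, Load, Idle}, add states in Sat(crit) with every successor in Z. Already a fixed point.
Sat(A[crit U ~wait]) = {Store, Send, Load, Idle}
AG A[crit U ~wait]: greatest fixpoint, start Z0 = {Store, Send, Load, Idle}, keep only states in Sat with every successor in Z. Z1 = {Store, Load}; Z2 = ∅; fixed.
Sat(AG A[crit U ~wait]) = ∅
Sat((crit & empty) -> (AG A[crit U ~wait])) = {Check, Store, Busy, Send, Load, Done}
EG ((crit & empty) -> (AG A[crit U ~wait])): greatest fixpoint, start Z0 = {Check, Store, Busy, Send, Load, Done}, keep only states in Sat with some successor in Z. Z1 = {Check, Store, Send, Load, Done}; Z2 = {Store, Send, Load, Done}; fixed.
Sat(EG ((crit & empty) -> (AG A[crit U ~wait]))) = {Store, Send, Load, Done}

{Store, Send, Load, Done}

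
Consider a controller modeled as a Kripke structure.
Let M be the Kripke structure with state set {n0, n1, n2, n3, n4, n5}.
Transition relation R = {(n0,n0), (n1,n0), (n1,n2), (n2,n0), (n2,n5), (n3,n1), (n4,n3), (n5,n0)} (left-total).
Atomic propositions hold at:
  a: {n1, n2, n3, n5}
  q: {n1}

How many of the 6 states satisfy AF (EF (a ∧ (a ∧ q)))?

3

Sat(a ∧ q) = {n1}
Sat(a ∧ (a ∧ q)) = {n1}
EF (a ∧ (a ∧ q)): least fixpoint, start Z0 = {n1}, add states with some successor in Z. Z1 = {n1, n3}; Z2 = {n1, n3, n4}; fixed.
Sat(EF (a ∧ (a ∧ q))) = {n1, n3, n4}
AF (EF (a ∧ (a ∧ q))): least fixpoint, start Z0 = {n1, n3, n4}, add states with every successor in Z. Already a fixed point.
Sat(AF (EF (a ∧ (a ∧ q)))) = {n1, n3, n4}
|Sat(AF (EF (a ∧ (a ∧ q))))| = |{n1, n3, n4}| = 3.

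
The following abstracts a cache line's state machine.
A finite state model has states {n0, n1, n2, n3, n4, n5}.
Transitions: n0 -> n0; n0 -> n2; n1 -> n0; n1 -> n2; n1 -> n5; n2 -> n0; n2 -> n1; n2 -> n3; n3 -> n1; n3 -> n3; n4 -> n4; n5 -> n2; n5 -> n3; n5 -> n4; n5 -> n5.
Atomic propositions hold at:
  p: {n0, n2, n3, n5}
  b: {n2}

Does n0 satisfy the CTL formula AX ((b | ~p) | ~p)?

Sat(~p) = {n1, n4}
Sat(b | ~p) = {n1, n2, n4}
Sat((b | ~p) | ~p) = {n1, n2, n4}
Sat(AX ((b | ~p) | ~p)) = {s : every successor in {n1, n2, n4}} = {n4}
n0 ∉ Sat(AX ((b | ~p) | ~p)) = {n4}, so the formula does not hold at n0.

No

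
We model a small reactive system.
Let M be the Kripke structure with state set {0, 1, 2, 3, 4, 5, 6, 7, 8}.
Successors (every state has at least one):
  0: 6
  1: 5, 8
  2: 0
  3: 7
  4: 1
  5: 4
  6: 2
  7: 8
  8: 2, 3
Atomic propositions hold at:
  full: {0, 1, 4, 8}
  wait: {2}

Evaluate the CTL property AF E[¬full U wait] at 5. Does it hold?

No

Sat(¬full) = {2, 3, 5, 6, 7}
E[¬full U wait]: least fixpoint, start Z0 = Sat(wait) = {2}, add states in Sat(¬full) with some successor in Z. Z1 = {2, 6}; fixed.
Sat(E[¬full U wait]) = {2, 6}
AF E[¬full U wait]: least fixpoint, start Z0 = {2, 6}, add states with every successor in Z. Z1 = {0, 2, 6}; fixed.
Sat(AF E[¬full U wait]) = {0, 2, 6}
5 ∉ Sat(AF E[¬full U wait]) = {0, 2, 6}, so the formula does not hold at 5.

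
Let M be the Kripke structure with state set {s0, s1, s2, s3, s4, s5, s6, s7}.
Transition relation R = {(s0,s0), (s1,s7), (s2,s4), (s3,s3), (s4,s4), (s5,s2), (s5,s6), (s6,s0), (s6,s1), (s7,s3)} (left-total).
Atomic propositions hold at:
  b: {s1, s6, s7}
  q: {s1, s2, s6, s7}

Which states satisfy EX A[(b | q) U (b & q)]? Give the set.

{s1, s5, s6}

Sat(b | q) = {s1, s2, s6, s7}
Sat(b & q) = {s1, s6, s7}
A[(b | q) U (b & q)]: least fixpoint, start Z0 = Sat((b & q)) = {s1, s6, s7}, add states in Sat(b | q) with every successor in Z. Already a fixed point.
Sat(A[(b | q) U (b & q)]) = {s1, s6, s7}
Sat(EX A[(b | q) U (b & q)]) = {s : some successor in {s1, s6, s7}} = {s1, s5, s6}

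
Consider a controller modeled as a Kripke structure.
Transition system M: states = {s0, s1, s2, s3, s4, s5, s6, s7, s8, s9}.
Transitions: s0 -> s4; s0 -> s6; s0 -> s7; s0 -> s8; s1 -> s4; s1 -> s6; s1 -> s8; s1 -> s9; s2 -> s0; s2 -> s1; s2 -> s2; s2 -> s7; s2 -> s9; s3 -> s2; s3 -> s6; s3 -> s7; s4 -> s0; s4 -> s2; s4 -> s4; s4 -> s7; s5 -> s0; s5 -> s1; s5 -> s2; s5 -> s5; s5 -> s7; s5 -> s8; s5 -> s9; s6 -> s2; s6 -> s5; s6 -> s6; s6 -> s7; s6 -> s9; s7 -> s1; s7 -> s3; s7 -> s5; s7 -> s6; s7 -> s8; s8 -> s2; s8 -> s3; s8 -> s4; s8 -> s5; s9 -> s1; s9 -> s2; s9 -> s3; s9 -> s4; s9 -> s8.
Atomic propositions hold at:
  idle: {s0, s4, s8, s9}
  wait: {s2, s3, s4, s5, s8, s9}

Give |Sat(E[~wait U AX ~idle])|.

Sat(~wait) = {s0, s1, s6, s7}
Sat(~idle) = {s1, s2, s3, s5, s6, s7}
Sat(AX ~idle) = {s : every successor in {s1, s2, s3, s5, s6, s7}} = {s3}
E[~wait U AX ~idle]: least fixpoint, start Z0 = Sat(AX ~idle) = {s3}, add states in Sat(~wait) with some successor in Z. Z1 = {s3, s7}; Z2 = {s0, s3, s6, s7}; Z3 = {s0, s1, s3, s6, s7}; fixed.
Sat(E[~wait U AX ~idle]) = {s0, s1, s3, s6, s7}
|Sat(E[~wait U AX ~idle])| = |{s0, s1, s3, s6, s7}| = 5.

5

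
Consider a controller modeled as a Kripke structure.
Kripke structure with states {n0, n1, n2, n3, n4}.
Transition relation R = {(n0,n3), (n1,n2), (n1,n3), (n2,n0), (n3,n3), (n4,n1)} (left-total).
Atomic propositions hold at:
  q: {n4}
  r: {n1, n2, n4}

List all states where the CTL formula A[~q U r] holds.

Sat(~q) = {n0, n1, n2, n3}
A[~q U r]: least fixpoint, start Z0 = Sat(r) = {n1, n2, n4}, add states in Sat(~q) with every successor in Z. Already a fixed point.
Sat(A[~q U r]) = {n1, n2, n4}

{n1, n2, n4}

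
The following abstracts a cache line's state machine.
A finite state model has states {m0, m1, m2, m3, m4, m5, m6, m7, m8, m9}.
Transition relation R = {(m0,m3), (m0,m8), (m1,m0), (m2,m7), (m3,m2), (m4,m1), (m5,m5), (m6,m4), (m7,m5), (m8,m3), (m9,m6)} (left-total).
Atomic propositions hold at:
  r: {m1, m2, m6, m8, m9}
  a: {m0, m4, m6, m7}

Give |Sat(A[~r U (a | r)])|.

Sat(~r) = {m0, m3, m4, m5, m7}
Sat(a | r) = {m0, m1, m2, m4, m6, m7, m8, m9}
A[~r U (a | r)]: least fixpoint, start Z0 = Sat((a | r)) = {m0, m1, m2, m4, m6, m7, m8, m9}, add states in Sat(~r) with every successor in Z. Z1 = {m0, m1, m2, m3, m4, m6, m7, m8, m9}; fixed.
Sat(A[~r U (a | r)]) = {m0, m1, m2, m3, m4, m6, m7, m8, m9}
|Sat(A[~r U (a | r)])| = |{m0, m1, m2, m3, m4, m6, m7, m8, m9}| = 9.

9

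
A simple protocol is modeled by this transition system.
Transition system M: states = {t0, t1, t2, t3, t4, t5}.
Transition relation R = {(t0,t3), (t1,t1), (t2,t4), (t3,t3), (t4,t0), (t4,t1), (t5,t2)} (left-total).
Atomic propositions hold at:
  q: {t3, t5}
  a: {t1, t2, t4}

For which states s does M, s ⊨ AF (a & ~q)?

Sat(~q) = {t0, t1, t2, t4}
Sat(a & ~q) = {t1, t2, t4}
AF (a & ~q): least fixpoint, start Z0 = {t1, t2, t4}, add states with every successor in Z. Z1 = {t1, t2, t4, t5}; fixed.
Sat(AF (a & ~q)) = {t1, t2, t4, t5}

{t1, t2, t4, t5}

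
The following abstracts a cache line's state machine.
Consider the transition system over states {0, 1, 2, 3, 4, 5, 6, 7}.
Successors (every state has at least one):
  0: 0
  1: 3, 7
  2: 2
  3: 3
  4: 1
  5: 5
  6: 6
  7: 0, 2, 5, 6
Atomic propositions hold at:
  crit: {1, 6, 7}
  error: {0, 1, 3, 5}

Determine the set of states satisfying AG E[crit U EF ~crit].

Sat(~crit) = {0, 2, 3, 4, 5}
EF ~crit: least fixpoint, start Z0 = {0, 2, 3, 4, 5}, add states with some successor in Z. Z1 = {0, 1, 2, 3, 4, 5, 7}; fixed.
Sat(EF ~crit) = {0, 1, 2, 3, 4, 5, 7}
E[crit U EF ~crit]: least fixpoint, start Z0 = Sat(EF ~crit) = {0, 1, 2, 3, 4, 5, 7}, add states in Sat(crit) with some successor in Z. Already a fixed point.
Sat(E[crit U EF ~crit]) = {0, 1, 2, 3, 4, 5, 7}
AG E[crit U EF ~crit]: greatest fixpoint, start Z0 = {0, 1, 2, 3, 4, 5, 7}, keep only states in Sat with every successor in Z. Z1 = {0, 1, 2, 3, 4, 5}; Z2 = {0, 2, 3, 4, 5}; Z3 = {0, 2, 3, 5}; fixed.
Sat(AG E[crit U EF ~crit]) = {0, 2, 3, 5}

{0, 2, 3, 5}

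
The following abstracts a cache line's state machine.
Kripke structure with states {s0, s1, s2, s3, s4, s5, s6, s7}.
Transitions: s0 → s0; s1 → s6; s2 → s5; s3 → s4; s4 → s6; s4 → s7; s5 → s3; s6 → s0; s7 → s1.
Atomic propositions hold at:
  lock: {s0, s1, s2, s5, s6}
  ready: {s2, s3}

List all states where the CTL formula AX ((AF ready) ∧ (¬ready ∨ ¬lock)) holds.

{s2, s5}

AF ready: least fixpoint, start Z0 = {s2, s3}, add states with every successor in Z. Z1 = {s2, s3, s5}; fixed.
Sat(AF ready) = {s2, s3, s5}
Sat(¬ready) = {s0, s1, s4, s5, s6, s7}
Sat(¬lock) = {s3, s4, s7}
Sat(¬ready ∨ ¬lock) = {s0, s1, s3, s4, s5, s6, s7}
Sat((AF ready) ∧ (¬ready ∨ ¬lock)) = {s3, s5}
Sat(AX ((AF ready) ∧ (¬ready ∨ ¬lock))) = {s : every successor in {s3, s5}} = {s2, s5}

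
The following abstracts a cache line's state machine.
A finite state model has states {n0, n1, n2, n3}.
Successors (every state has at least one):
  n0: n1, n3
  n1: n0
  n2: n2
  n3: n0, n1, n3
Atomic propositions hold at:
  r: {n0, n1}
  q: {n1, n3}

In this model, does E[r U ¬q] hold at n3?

Sat(¬q) = {n0, n2}
E[r U ¬q]: least fixpoint, start Z0 = Sat(¬q) = {n0, n2}, add states in Sat(r) with some successor in Z. Z1 = {n0, n1, n2}; fixed.
Sat(E[r U ¬q]) = {n0, n1, n2}
n3 ∉ Sat(E[r U ¬q]) = {n0, n1, n2}, so the formula does not hold at n3.

No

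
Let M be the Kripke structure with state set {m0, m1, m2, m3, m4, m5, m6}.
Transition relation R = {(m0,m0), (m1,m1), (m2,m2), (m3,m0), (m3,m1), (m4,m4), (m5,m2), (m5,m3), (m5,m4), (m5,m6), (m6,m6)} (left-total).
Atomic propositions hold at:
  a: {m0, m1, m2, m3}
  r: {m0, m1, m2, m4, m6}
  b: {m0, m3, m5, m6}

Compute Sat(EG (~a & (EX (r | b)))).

{m4, m5, m6}

Sat(~a) = {m4, m5, m6}
Sat(r | b) = {m0, m1, m2, m3, m4, m5, m6}
Sat(EX (r | b)) = {s : some successor in {m0, m1, m2, m3, m4, m5, m6}} = {m0, m1, m2, m3, m4, m5, m6}
Sat(~a & (EX (r | b))) = {m4, m5, m6}
EG (~a & (EX (r | b))): greatest fixpoint, start Z0 = {m4, m5, m6}, keep only states in Sat with some successor in Z. Already a fixed point.
Sat(EG (~a & (EX (r | b)))) = {m4, m5, m6}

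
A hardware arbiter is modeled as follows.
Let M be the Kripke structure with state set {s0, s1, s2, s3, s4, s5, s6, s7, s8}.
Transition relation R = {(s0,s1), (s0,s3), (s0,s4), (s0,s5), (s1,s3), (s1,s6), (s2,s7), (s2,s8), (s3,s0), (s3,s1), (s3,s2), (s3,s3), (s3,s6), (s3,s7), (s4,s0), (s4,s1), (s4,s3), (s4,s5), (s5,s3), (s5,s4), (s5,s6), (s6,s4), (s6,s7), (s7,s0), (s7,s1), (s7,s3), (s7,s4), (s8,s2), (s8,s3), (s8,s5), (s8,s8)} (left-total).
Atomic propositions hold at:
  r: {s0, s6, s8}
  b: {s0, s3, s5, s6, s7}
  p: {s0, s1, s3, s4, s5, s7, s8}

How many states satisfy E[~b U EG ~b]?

Sat(~b) = {s1, s2, s4, s8}
EG ~b: greatest fixpoint, start Z0 = {s1, s2, s4, s8}, keep only states in Sat with some successor in Z. Z1 = {s2, s4, s8}; Z2 = {s2, s8}; fixed.
Sat(EG ~b) = {s2, s8}
E[~b U EG ~b]: least fixpoint, start Z0 = Sat(EG ~b) = {s2, s8}, add states in Sat(~b) with some successor in Z. Already a fixed point.
Sat(E[~b U EG ~b]) = {s2, s8}
|Sat(E[~b U EG ~b])| = |{s2, s8}| = 2.

2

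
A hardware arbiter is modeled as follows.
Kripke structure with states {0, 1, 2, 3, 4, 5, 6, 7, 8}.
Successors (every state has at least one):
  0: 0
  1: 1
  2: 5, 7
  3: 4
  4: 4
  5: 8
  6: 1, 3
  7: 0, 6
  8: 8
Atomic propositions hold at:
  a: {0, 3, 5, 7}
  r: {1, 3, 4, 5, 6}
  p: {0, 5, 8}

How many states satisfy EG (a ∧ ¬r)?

2

Sat(¬r) = {0, 2, 7, 8}
Sat(a ∧ ¬r) = {0, 7}
EG (a ∧ ¬r): greatest fixpoint, start Z0 = {0, 7}, keep only states in Sat with some successor in Z. Already a fixed point.
Sat(EG (a ∧ ¬r)) = {0, 7}
|Sat(EG (a ∧ ¬r))| = |{0, 7}| = 2.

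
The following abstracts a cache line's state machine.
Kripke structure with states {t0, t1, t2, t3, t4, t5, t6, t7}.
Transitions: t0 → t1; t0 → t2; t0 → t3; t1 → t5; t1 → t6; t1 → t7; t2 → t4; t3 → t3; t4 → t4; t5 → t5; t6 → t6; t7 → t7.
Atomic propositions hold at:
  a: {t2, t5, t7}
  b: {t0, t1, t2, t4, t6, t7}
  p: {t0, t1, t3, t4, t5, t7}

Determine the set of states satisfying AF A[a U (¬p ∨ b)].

{t0, t1, t2, t4, t6, t7}

Sat(¬p) = {t2, t6}
Sat(¬p ∨ b) = {t0, t1, t2, t4, t6, t7}
A[a U (¬p ∨ b)]: least fixpoint, start Z0 = Sat((¬p ∨ b)) = {t0, t1, t2, t4, t6, t7}, add states in Sat(a) with every successor in Z. Already a fixed point.
Sat(A[a U (¬p ∨ b)]) = {t0, t1, t2, t4, t6, t7}
AF A[a U (¬p ∨ b)]: least fixpoint, start Z0 = {t0, t1, t2, t4, t6, t7}, add states with every successor in Z. Already a fixed point.
Sat(AF A[a U (¬p ∨ b)]) = {t0, t1, t2, t4, t6, t7}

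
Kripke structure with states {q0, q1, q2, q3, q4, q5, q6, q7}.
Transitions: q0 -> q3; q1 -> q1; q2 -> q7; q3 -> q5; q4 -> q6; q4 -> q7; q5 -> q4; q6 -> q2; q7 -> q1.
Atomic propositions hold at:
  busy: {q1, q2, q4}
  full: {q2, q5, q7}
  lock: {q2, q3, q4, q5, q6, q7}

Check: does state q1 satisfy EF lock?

EF lock: least fixpoint, start Z0 = {q2, q3, q4, q5, q6, q7}, add states with some successor in Z. Z1 = {q0, q2, q3, q4, q5, q6, q7}; fixed.
Sat(EF lock) = {q0, q2, q3, q4, q5, q6, q7}
q1 ∉ Sat(EF lock) = {q0, q2, q3, q4, q5, q6, q7}, so the formula does not hold at q1.

No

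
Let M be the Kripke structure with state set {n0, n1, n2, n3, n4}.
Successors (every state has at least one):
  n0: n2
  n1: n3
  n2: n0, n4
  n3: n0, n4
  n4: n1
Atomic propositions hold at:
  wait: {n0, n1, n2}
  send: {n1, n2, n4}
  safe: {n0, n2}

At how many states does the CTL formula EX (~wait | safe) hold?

4

Sat(~wait) = {n3, n4}
Sat(~wait | safe) = {n0, n2, n3, n4}
Sat(EX (~wait | safe)) = {s : some successor in {n0, n2, n3, n4}} = {n0, n1, n2, n3}
|Sat(EX (~wait | safe))| = |{n0, n1, n2, n3}| = 4.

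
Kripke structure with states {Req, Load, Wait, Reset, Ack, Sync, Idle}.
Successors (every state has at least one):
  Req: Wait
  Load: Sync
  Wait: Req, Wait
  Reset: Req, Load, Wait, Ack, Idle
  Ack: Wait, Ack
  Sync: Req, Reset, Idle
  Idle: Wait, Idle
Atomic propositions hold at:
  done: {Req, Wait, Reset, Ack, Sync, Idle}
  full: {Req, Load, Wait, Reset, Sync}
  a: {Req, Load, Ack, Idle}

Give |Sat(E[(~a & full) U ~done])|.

Sat(~a) = {Wait, Reset, Sync}
Sat(~a & full) = {Wait, Reset, Sync}
Sat(~done) = {Load}
E[(~a & full) U ~done]: least fixpoint, start Z0 = Sat(~done) = {Load}, add states in Sat(~a & full) with some successor in Z. Z1 = {Load, Reset}; Z2 = {Load, Reset, Sync}; fixed.
Sat(E[(~a & full) U ~done]) = {Load, Reset, Sync}
|Sat(E[(~a & full) U ~done])| = |{Load, Reset, Sync}| = 3.

3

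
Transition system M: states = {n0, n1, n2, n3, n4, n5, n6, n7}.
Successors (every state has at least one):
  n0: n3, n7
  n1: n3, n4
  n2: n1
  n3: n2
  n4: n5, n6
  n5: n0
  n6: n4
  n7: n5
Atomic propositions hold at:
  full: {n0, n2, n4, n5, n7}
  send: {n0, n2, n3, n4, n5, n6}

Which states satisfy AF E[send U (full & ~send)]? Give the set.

{n0, n4, n5, n6, n7}

Sat(~send) = {n1, n7}
Sat(full & ~send) = {n7}
E[send U (full & ~send)]: least fixpoint, start Z0 = Sat((full & ~send)) = {n7}, add states in Sat(send) with some successor in Z. Z1 = {n0, n7}; Z2 = {n0, n5, n7}; Z3 = {n0, n4, n5, n7}; Z4 = {n0, n4, n5, n6, n7}; fixed.
Sat(E[send U (full & ~send)]) = {n0, n4, n5, n6, n7}
AF E[send U (full & ~send)]: least fixpoint, start Z0 = {n0, n4, n5, n6, n7}, add states with every successor in Z. Already a fixed point.
Sat(AF E[send U (full & ~send)]) = {n0, n4, n5, n6, n7}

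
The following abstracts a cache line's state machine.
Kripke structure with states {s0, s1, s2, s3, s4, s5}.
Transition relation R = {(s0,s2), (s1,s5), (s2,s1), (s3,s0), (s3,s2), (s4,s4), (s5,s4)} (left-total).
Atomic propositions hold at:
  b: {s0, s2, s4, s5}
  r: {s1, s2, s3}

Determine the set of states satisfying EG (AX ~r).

{s1, s4, s5}

Sat(~r) = {s0, s4, s5}
Sat(AX ~r) = {s : every successor in {s0, s4, s5}} = {s1, s4, s5}
EG (AX ~r): greatest fixpoint, start Z0 = {s1, s4, s5}, keep only states in Sat with some successor in Z. Already a fixed point.
Sat(EG (AX ~r)) = {s1, s4, s5}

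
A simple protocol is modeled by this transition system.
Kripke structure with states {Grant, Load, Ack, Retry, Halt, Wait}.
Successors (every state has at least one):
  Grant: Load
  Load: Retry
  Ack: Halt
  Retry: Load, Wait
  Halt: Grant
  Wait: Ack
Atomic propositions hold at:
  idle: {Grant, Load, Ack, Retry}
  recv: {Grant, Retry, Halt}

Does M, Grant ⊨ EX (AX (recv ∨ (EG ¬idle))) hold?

Yes

Sat(¬idle) = {Halt, Wait}
EG ¬idle: greatest fixpoint, start Z0 = {Halt, Wait}, keep only states in Sat with some successor in Z. Z1 = ∅; fixed.
Sat(EG ¬idle) = ∅
Sat(recv ∨ (EG ¬idle)) = {Grant, Retry, Halt}
Sat(AX (recv ∨ (EG ¬idle))) = {s : every successor in {Grant, Retry, Halt}} = {Load, Ack, Halt}
Sat(EX (AX (recv ∨ (EG ¬idle)))) = {s : some successor in {Load, Ack, Halt}} = {Grant, Ack, Retry, Wait}
Grant ∈ Sat(EX (AX (recv ∨ (EG ¬idle)))) = {Grant, Ack, Retry, Wait}, so the formula holds at Grant.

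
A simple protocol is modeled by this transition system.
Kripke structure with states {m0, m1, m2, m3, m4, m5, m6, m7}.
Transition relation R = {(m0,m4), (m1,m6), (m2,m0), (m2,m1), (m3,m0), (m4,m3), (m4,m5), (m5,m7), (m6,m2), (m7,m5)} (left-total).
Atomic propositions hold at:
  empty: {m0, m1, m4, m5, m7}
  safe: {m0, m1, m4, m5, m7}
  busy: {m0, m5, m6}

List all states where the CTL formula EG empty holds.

{m0, m4, m5, m7}

EG empty: greatest fixpoint, start Z0 = {m0, m1, m4, m5, m7}, keep only states in Sat with some successor in Z. Z1 = {m0, m4, m5, m7}; fixed.
Sat(EG empty) = {m0, m4, m5, m7}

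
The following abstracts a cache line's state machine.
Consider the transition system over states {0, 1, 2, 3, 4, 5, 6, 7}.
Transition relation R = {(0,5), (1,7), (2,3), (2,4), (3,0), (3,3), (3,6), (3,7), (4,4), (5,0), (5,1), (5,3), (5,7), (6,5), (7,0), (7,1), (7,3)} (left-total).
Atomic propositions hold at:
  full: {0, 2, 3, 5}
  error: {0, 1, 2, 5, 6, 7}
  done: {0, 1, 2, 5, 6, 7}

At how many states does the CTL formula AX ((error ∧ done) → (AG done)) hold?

2

Sat(error ∧ done) = {0, 1, 2, 5, 6, 7}
AG done: greatest fixpoint, start Z0 = {0, 1, 2, 5, 6, 7}, keep only states in Sat with every successor in Z. Z1 = {0, 1, 6}; Z2 = ∅; fixed.
Sat(AG done) = ∅
Sat((error ∧ done) → (AG done)) = {3, 4}
Sat(AX ((error ∧ done) → (AG done))) = {s : every successor in {3, 4}} = {2, 4}
|Sat(AX ((error ∧ done) → (AG done)))| = |{2, 4}| = 2.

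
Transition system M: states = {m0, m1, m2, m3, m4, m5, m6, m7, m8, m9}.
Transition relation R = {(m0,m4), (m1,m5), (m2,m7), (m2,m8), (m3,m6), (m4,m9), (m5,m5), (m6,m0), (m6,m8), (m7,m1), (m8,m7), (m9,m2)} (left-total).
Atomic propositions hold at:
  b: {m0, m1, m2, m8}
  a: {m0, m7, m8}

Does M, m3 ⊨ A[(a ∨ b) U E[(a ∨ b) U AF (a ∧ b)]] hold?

Sat(a ∨ b) = {m0, m1, m2, m7, m8}
Sat(a ∧ b) = {m0, m8}
AF (a ∧ b): least fixpoint, start Z0 = {m0, m8}, add states with every successor in Z. Z1 = {m0, m6, m8}; Z2 = {m0, m3, m6, m8}; fixed.
Sat(AF (a ∧ b)) = {m0, m3, m6, m8}
E[(a ∨ b) U AF (a ∧ b)]: least fixpoint, start Z0 = Sat(AF (a ∧ b)) = {m0, m3, m6, m8}, add states in Sat(a ∨ b) with some successor in Z. Z1 = {m0, m2, m3, m6, m8}; fixed.
Sat(E[(a ∨ b) U AF (a ∧ b)]) = {m0, m2, m3, m6, m8}
A[(a ∨ b) U E[(a ∨ b) U AF (a ∧ b)]]: least fixpoint, start Z0 = Sat(E[(a ∨ b) U AF (a ∧ b)]) = {m0, m2, m3, m6, m8}, add states in Sat(a ∨ b) with every successor in Z. Already a fixed point.
Sat(A[(a ∨ b) U E[(a ∨ b) U AF (a ∧ b)]]) = {m0, m2, m3, m6, m8}
m3 ∈ Sat(A[(a ∨ b) U E[(a ∨ b) U AF (a ∧ b)]]) = {m0, m2, m3, m6, m8}, so the formula holds at m3.

Yes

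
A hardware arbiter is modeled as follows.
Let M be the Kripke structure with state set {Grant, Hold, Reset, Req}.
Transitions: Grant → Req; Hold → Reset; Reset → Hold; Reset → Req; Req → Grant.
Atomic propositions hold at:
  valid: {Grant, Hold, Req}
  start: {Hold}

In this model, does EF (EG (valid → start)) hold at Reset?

Yes

Sat(valid → start) = {Hold, Reset}
EG (valid → start): greatest fixpoint, start Z0 = {Hold, Reset}, keep only states in Sat with some successor in Z. Already a fixed point.
Sat(EG (valid → start)) = {Hold, Reset}
EF (EG (valid → start)): least fixpoint, start Z0 = {Hold, Reset}, add states with some successor in Z. Already a fixed point.
Sat(EF (EG (valid → start))) = {Hold, Reset}
Reset ∈ Sat(EF (EG (valid → start))) = {Hold, Reset}, so the formula holds at Reset.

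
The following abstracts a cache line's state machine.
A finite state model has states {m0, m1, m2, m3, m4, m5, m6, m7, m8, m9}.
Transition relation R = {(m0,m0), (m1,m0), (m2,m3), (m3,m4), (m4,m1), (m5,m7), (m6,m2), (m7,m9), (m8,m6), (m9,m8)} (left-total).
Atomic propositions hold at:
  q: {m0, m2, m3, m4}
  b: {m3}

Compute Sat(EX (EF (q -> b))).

{m2, m3, m4, m5, m6, m7, m8, m9}

Sat(q -> b) = {m1, m3, m5, m6, m7, m8, m9}
EF (q -> b): least fixpoint, start Z0 = {m1, m3, m5, m6, m7, m8, m9}, add states with some successor in Z. Z1 = {m1, m2, m3, m4, m5, m6, m7, m8, m9}; fixed.
Sat(EF (q -> b)) = {m1, m2, m3, m4, m5, m6, m7, m8, m9}
Sat(EX (EF (q -> b))) = {s : some successor in {m1, m2, m3, m4, m5, m6, m7, m8, m9}} = {m2, m3, m4, m5, m6, m7, m8, m9}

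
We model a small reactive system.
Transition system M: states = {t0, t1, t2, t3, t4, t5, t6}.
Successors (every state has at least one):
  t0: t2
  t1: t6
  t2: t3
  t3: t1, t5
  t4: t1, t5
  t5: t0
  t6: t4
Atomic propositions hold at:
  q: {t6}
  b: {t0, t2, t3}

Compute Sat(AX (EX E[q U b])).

{t0, t5}

E[q U b]: least fixpoint, start Z0 = Sat(b) = {t0, t2, t3}, add states in Sat(q) with some successor in Z. Already a fixed point.
Sat(E[q U b]) = {t0, t2, t3}
Sat(EX E[q U b]) = {s : some successor in {t0, t2, t3}} = {t0, t2, t5}
Sat(AX (EX E[q U b])) = {s : every successor in {t0, t2, t5}} = {t0, t5}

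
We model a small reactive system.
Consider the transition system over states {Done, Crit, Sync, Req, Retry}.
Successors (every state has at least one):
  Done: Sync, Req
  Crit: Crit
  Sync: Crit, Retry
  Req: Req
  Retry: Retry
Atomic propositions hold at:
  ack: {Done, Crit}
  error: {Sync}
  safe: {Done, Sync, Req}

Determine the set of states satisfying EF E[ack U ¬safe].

{Done, Crit, Sync, Retry}

Sat(¬safe) = {Crit, Retry}
E[ack U ¬safe]: least fixpoint, start Z0 = Sat(¬safe) = {Crit, Retry}, add states in Sat(ack) with some successor in Z. Already a fixed point.
Sat(E[ack U ¬safe]) = {Crit, Retry}
EF E[ack U ¬safe]: least fixpoint, start Z0 = {Crit, Retry}, add states with some successor in Z. Z1 = {Crit, Sync, Retry}; Z2 = {Done, Crit, Sync, Retry}; fixed.
Sat(EF E[ack U ¬safe]) = {Done, Crit, Sync, Retry}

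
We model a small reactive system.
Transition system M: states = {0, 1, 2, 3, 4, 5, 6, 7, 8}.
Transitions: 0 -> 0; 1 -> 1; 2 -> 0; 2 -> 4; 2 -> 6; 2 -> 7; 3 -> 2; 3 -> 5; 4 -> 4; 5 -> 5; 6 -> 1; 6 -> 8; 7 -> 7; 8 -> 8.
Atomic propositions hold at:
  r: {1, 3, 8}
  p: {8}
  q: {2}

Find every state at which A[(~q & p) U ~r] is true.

{0, 2, 4, 5, 6, 7}

Sat(~q) = {0, 1, 3, 4, 5, 6, 7, 8}
Sat(~q & p) = {8}
Sat(~r) = {0, 2, 4, 5, 6, 7}
A[(~q & p) U ~r]: least fixpoint, start Z0 = Sat(~r) = {0, 2, 4, 5, 6, 7}, add states in Sat(~q & p) with every successor in Z. Already a fixed point.
Sat(A[(~q & p) U ~r]) = {0, 2, 4, 5, 6, 7}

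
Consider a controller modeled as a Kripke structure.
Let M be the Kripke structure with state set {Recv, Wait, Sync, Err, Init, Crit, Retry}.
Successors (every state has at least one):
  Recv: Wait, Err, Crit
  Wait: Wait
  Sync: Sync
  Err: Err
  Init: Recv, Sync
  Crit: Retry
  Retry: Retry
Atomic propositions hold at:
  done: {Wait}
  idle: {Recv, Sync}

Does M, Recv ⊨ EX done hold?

Sat(EX done) = {s : some successor in {Wait}} = {Recv, Wait}
Recv ∈ Sat(EX done) = {Recv, Wait}, so the formula holds at Recv.

Yes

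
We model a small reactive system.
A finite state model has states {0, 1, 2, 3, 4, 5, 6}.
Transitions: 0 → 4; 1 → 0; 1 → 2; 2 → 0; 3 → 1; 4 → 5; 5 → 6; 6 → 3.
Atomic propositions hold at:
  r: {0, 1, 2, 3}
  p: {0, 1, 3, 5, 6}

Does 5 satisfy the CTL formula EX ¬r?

Sat(¬r) = {4, 5, 6}
Sat(EX ¬r) = {s : some successor in {4, 5, 6}} = {0, 4, 5}
5 ∈ Sat(EX ¬r) = {0, 4, 5}, so the formula holds at 5.

Yes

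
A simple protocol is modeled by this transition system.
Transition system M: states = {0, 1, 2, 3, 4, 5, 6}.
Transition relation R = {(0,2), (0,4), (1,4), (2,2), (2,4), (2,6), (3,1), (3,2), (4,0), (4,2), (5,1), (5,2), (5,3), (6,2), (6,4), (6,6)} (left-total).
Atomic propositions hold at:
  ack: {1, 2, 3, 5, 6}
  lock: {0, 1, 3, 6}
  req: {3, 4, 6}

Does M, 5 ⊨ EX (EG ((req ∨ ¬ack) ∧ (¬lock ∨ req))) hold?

No

Sat(¬ack) = {0, 4}
Sat(req ∨ ¬ack) = {0, 3, 4, 6}
Sat(¬lock) = {2, 4, 5}
Sat(¬lock ∨ req) = {2, 3, 4, 5, 6}
Sat((req ∨ ¬ack) ∧ (¬lock ∨ req)) = {3, 4, 6}
EG ((req ∨ ¬ack) ∧ (¬lock ∨ req)): greatest fixpoint, start Z0 = {3, 4, 6}, keep only states in Sat with some successor in Z. Z1 = {6}; fixed.
Sat(EG ((req ∨ ¬ack) ∧ (¬lock ∨ req))) = {6}
Sat(EX (EG ((req ∨ ¬ack) ∧ (¬lock ∨ req)))) = {s : some successor in {6}} = {2, 6}
5 ∉ Sat(EX (EG ((req ∨ ¬ack) ∧ (¬lock ∨ req)))) = {2, 6}, so the formula does not hold at 5.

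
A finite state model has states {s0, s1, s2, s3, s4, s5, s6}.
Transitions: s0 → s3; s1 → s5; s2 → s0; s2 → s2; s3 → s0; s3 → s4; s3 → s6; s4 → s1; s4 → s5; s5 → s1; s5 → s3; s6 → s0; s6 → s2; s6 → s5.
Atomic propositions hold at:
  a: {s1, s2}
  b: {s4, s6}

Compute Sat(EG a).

{s2}

EG a: greatest fixpoint, start Z0 = {s1, s2}, keep only states in Sat with some successor in Z. Z1 = {s2}; fixed.
Sat(EG a) = {s2}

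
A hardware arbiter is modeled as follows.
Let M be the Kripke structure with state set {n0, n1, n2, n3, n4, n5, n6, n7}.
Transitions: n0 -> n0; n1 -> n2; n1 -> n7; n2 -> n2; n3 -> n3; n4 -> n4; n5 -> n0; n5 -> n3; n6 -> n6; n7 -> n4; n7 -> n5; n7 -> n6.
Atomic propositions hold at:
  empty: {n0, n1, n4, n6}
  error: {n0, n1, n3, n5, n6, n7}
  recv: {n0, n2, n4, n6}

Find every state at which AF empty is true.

AF empty: least fixpoint, start Z0 = {n0, n1, n4, n6}, add states with every successor in Z. Already a fixed point.
Sat(AF empty) = {n0, n1, n4, n6}

{n0, n1, n4, n6}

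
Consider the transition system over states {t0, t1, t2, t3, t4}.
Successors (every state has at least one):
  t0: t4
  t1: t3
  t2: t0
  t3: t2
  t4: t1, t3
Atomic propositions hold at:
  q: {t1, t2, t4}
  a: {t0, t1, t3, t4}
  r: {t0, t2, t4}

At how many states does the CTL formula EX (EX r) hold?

Sat(EX r) = {s : some successor in {t0, t2, t4}} = {t0, t2, t3}
Sat(EX (EX r)) = {s : some successor in {t0, t2, t3}} = {t1, t2, t3, t4}
|Sat(EX (EX r))| = |{t1, t2, t3, t4}| = 4.

4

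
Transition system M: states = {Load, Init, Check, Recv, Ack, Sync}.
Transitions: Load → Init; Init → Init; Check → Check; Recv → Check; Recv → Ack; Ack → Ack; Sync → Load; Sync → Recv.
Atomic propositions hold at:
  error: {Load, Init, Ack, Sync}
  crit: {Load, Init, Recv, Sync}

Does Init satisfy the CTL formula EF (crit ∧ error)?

Yes

Sat(crit ∧ error) = {Load, Init, Sync}
EF (crit ∧ error): least fixpoint, start Z0 = {Load, Init, Sync}, add states with some successor in Z. Already a fixed point.
Sat(EF (crit ∧ error)) = {Load, Init, Sync}
Init ∈ Sat(EF (crit ∧ error)) = {Load, Init, Sync}, so the formula holds at Init.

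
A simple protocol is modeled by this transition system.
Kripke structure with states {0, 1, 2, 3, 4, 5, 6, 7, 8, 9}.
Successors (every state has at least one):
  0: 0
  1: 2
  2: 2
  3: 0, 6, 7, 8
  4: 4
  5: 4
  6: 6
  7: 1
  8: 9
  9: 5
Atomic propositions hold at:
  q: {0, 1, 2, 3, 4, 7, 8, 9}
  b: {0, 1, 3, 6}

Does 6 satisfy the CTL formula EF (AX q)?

No

Sat(AX q) = {s : every successor in {0, 1, 2, 3, 4, 7, 8, 9}} = {0, 1, 2, 4, 5, 7, 8}
EF (AX q): least fixpoint, start Z0 = {0, 1, 2, 4, 5, 7, 8}, add states with some successor in Z. Z1 = {0, 1, 2, 3, 4, 5, 7, 8, 9}; fixed.
Sat(EF (AX q)) = {0, 1, 2, 3, 4, 5, 7, 8, 9}
6 ∉ Sat(EF (AX q)) = {0, 1, 2, 3, 4, 5, 7, 8, 9}, so the formula does not hold at 6.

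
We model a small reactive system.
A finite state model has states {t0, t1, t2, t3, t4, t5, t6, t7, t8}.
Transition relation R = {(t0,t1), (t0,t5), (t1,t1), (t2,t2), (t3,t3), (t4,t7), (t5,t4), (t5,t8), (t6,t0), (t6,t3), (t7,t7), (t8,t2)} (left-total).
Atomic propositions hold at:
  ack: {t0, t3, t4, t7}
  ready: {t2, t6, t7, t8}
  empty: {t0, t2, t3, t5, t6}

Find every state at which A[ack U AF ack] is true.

AF ack: least fixpoint, start Z0 = {t0, t3, t4, t7}, add states with every successor in Z. Z1 = {t0, t3, t4, t6, t7}; fixed.
Sat(AF ack) = {t0, t3, t4, t6, t7}
A[ack U AF ack]: least fixpoint, start Z0 = Sat(AF ack) = {t0, t3, t4, t6, t7}, add states in Sat(ack) with every successor in Z. Already a fixed point.
Sat(A[ack U AF ack]) = {t0, t3, t4, t6, t7}

{t0, t3, t4, t6, t7}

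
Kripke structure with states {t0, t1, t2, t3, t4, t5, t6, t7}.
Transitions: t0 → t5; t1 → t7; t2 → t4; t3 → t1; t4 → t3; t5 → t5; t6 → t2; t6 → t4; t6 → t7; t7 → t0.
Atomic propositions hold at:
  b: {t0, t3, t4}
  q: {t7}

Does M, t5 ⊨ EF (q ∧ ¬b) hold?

No

Sat(¬b) = {t1, t2, t5, t6, t7}
Sat(q ∧ ¬b) = {t7}
EF (q ∧ ¬b): least fixpoint, start Z0 = {t7}, add states with some successor in Z. Z1 = {t1, t6, t7}; Z2 = {t1, t3, t6, t7}; Z3 = {t1, t3, t4, t6, t7}; Z4 = {t1, t2, t3, t4, t6, t7}; fixed.
Sat(EF (q ∧ ¬b)) = {t1, t2, t3, t4, t6, t7}
t5 ∉ Sat(EF (q ∧ ¬b)) = {t1, t2, t3, t4, t6, t7}, so the formula does not hold at t5.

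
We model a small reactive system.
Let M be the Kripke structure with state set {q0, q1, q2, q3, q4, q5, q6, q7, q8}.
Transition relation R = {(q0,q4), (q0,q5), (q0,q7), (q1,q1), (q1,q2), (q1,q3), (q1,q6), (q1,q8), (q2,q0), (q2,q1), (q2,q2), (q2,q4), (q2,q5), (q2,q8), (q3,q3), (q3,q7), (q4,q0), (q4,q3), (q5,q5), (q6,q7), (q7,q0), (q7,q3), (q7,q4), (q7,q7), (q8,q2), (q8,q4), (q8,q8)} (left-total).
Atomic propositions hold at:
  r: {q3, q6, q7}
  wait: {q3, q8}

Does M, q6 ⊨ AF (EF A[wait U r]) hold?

A[wait U r]: least fixpoint, start Z0 = Sat(r) = {q3, q6, q7}, add states in Sat(wait) with every successor in Z. Already a fixed point.
Sat(A[wait U r]) = {q3, q6, q7}
EF A[wait U r]: least fixpoint, start Z0 = {q3, q6, q7}, add states with some successor in Z. Z1 = {q0, q1, q3, q4, q6, q7}; Z2 = {q0, q1, q2, q3, q4, q6, q7, q8}; fixed.
Sat(EF A[wait U r]) = {q0, q1, q2, q3, q4, q6, q7, q8}
AF (EF A[wait U r]): least fixpoint, start Z0 = {q0, q1, q2, q3, q4, q6, q7, q8}, add states with every successor in Z. Already a fixed point.
Sat(AF (EF A[wait U r])) = {q0, q1, q2, q3, q4, q6, q7, q8}
q6 ∈ Sat(AF (EF A[wait U r])) = {q0, q1, q2, q3, q4, q6, q7, q8}, so the formula holds at q6.

Yes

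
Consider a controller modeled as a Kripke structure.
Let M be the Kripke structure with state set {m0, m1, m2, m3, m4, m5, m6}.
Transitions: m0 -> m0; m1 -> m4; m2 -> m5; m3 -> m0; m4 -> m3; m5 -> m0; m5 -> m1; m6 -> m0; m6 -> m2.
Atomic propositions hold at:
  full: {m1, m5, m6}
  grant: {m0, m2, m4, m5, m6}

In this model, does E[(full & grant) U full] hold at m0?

Sat(full & grant) = {m5, m6}
E[(full & grant) U full]: least fixpoint, start Z0 = Sat(full) = {m1, m5, m6}, add states in Sat(full & grant) with some successor in Z. Already a fixed point.
Sat(E[(full & grant) U full]) = {m1, m5, m6}
m0 ∉ Sat(E[(full & grant) U full]) = {m1, m5, m6}, so the formula does not hold at m0.

No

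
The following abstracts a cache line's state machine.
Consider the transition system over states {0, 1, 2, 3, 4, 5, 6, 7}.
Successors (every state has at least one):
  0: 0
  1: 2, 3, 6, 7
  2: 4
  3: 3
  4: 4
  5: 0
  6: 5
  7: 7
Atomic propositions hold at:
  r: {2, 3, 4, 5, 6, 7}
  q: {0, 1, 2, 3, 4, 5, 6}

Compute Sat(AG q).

{0, 2, 3, 4, 5, 6}

AG q: greatest fixpoint, start Z0 = {0, 1, 2, 3, 4, 5, 6}, keep only states in Sat with every successor in Z. Z1 = {0, 2, 3, 4, 5, 6}; fixed.
Sat(AG q) = {0, 2, 3, 4, 5, 6}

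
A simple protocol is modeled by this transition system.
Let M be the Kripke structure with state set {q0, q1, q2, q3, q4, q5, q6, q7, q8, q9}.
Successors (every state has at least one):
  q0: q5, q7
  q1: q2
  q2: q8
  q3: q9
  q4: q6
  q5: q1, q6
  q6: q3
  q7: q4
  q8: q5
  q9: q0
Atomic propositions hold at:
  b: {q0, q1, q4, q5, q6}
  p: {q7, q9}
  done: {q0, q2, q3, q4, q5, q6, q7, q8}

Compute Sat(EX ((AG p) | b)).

{q0, q4, q5, q7, q8, q9}

AG p: greatest fixpoint, start Z0 = {q7, q9}, keep only states in Sat with every successor in Z. Z1 = ∅; fixed.
Sat(AG p) = ∅
Sat((AG p) | b) = {q0, q1, q4, q5, q6}
Sat(EX ((AG p) | b)) = {s : some successor in {q0, q1, q4, q5, q6}} = {q0, q4, q5, q7, q8, q9}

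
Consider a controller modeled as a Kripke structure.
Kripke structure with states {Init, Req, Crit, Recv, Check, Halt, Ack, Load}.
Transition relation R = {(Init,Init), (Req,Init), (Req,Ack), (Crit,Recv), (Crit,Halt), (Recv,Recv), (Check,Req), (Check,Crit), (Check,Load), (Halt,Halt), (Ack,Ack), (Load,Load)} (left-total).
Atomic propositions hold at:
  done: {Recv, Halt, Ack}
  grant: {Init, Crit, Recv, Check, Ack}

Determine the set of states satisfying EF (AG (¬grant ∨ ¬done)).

{Init, Req, Crit, Check, Halt, Load}

Sat(¬grant) = {Req, Halt, Load}
Sat(¬done) = {Init, Req, Crit, Check, Load}
Sat(¬grant ∨ ¬done) = {Init, Req, Crit, Check, Halt, Load}
AG (¬grant ∨ ¬done): greatest fixpoint, start Z0 = {Init, Req, Crit, Check, Halt, Load}, keep only states in Sat with every successor in Z. Z1 = {Init, Check, Halt, Load}; Z2 = {Init, Halt, Load}; fixed.
Sat(AG (¬grant ∨ ¬done)) = {Init, Halt, Load}
EF (AG (¬grant ∨ ¬done)): least fixpoint, start Z0 = {Init, Halt, Load}, add states with some successor in Z. Z1 = {Init, Req, Crit, Check, Halt, Load}; fixed.
Sat(EF (AG (¬grant ∨ ¬done))) = {Init, Req, Crit, Check, Halt, Load}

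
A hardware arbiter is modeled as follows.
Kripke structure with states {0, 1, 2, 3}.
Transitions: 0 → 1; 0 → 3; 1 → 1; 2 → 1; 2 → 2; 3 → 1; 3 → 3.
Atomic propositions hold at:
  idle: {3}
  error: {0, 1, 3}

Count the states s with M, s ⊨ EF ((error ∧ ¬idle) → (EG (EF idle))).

3

Sat(¬idle) = {0, 1, 2}
Sat(error ∧ ¬idle) = {0, 1}
EF idle: least fixpoint, start Z0 = {3}, add states with some successor in Z. Z1 = {0, 3}; fixed.
Sat(EF idle) = {0, 3}
EG (EF idle): greatest fixpoint, start Z0 = {0, 3}, keep only states in Sat with some successor in Z. Already a fixed point.
Sat(EG (EF idle)) = {0, 3}
Sat((error ∧ ¬idle) → (EG (EF idle))) = {0, 2, 3}
EF ((error ∧ ¬idle) → (EG (EF idle))): least fixpoint, start Z0 = {0, 2, 3}, add states with some successor in Z. Already a fixed point.
Sat(EF ((error ∧ ¬idle) → (EG (EF idle)))) = {0, 2, 3}
|Sat(EF ((error ∧ ¬idle) → (EG (EF idle))))| = |{0, 2, 3}| = 3.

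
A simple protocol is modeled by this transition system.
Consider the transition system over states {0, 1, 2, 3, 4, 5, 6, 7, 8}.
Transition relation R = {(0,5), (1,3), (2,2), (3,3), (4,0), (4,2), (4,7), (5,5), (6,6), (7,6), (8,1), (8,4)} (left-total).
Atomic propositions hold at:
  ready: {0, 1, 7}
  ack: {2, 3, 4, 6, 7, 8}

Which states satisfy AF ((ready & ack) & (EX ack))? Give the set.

{7}

Sat(ready & ack) = {7}
Sat(EX ack) = {s : some successor in {2, 3, 4, 6, 7, 8}} = {1, 2, 3, 4, 6, 7, 8}
Sat((ready & ack) & (EX ack)) = {7}
AF ((ready & ack) & (EX ack)): least fixpoint, start Z0 = {7}, add states with every successor in Z. Already a fixed point.
Sat(AF ((ready & ack) & (EX ack))) = {7}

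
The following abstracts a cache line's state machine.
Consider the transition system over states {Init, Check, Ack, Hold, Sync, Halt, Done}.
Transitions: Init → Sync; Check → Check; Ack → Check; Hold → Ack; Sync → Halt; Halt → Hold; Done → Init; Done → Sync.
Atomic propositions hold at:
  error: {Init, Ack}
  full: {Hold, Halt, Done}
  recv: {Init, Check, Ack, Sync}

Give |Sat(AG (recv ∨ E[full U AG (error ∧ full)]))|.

2

Sat(error ∧ full) = ∅
AG (error ∧ full): greatest fixpoint, start Z0 = ∅, keep only states in Sat with every successor in Z. Already a fixed point.
Sat(AG (error ∧ full)) = ∅
E[full U AG (error ∧ full)]: least fixpoint, start Z0 = Sat(AG (error ∧ full)) = ∅, add states in Sat(full) with some successor in Z. Already a fixed point.
Sat(E[full U AG (error ∧ full)]) = ∅
Sat(recv ∨ E[full U AG (error ∧ full)]) = {Init, Check, Ack, Sync}
AG (recv ∨ E[full U AG (error ∧ full)]): greatest fixpoint, start Z0 = {Init, Check, Ack, Sync}, keep only states in Sat with every successor in Z. Z1 = {Init, Check, Ack}; Z2 = {Check, Ack}; fixed.
Sat(AG (recv ∨ E[full U AG (error ∧ full)])) = {Check, Ack}
|Sat(AG (recv ∨ E[full U AG (error ∧ full)]))| = |{Check, Ack}| = 2.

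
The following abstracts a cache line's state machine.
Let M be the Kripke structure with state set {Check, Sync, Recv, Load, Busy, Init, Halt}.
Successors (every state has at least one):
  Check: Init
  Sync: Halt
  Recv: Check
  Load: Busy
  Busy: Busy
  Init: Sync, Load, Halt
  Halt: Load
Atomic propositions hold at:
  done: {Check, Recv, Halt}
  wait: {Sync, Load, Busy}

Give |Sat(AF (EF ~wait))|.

Sat(~wait) = {Check, Recv, Init, Halt}
EF ~wait: least fixpoint, start Z0 = {Check, Recv, Init, Halt}, add states with some successor in Z. Z1 = {Check, Sync, Recv, Init, Halt}; fixed.
Sat(EF ~wait) = {Check, Sync, Recv, Init, Halt}
AF (EF ~wait): least fixpoint, start Z0 = {Check, Sync, Recv, Init, Halt}, add states with every successor in Z. Already a fixed point.
Sat(AF (EF ~wait)) = {Check, Sync, Recv, Init, Halt}
|Sat(AF (EF ~wait))| = |{Check, Sync, Recv, Init, Halt}| = 5.

5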